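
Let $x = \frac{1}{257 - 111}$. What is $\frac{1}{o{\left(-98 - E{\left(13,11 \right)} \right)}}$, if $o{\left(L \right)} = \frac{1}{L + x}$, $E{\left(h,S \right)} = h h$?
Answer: $- \frac{38981}{146} \approx -266.99$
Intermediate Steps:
$E{\left(h,S \right)} = h^{2}$
$x = \frac{1}{146} \approx 0.0068493$
$o{\left(L \right)} = \frac{1}{\frac{1}{146} + L}$ ($o{\left(L \right)} = \frac{1}{L + \frac{1}{146}} = \frac{1}{\frac{1}{146} + L}$)
$\frac{1}{o{\left(-98 - E{\left(13,11 \right)} \right)}} = \frac{1}{146 \frac{1}{1 + 146 \left(-98 - 13^{2}\right)}} = \frac{1}{146 \frac{1}{1 + 146 \left(-98 - 169\right)}} = \frac{1}{146 \frac{1}{1 + 146 \left(-267\right)}} = \frac{1}{146 \frac{1}{1 - 38982}} = \frac{1}{146 \frac{1}{-38981}} = \frac{1}{146 \left(- \frac{1}{38981}\right)} = \frac{1}{- \frac{146}{38981}} = - \frac{38981}{146}$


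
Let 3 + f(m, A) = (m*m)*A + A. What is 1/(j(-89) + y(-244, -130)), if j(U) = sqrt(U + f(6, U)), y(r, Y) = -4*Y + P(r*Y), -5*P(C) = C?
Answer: -5824/33922361 - I*sqrt(3385)/33922361 ≈ -0.00017169 - 1.7151e-6*I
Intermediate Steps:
P(C) = -C/5
f(m, A) = -3 + A + A*m**2 (f(m, A) = -3 + ((m*m)*A + A) = -3 + (m**2*A + A) = -3 + (A*m**2 + A) = -3 + (A + A*m**2) = -3 + A + A*m**2)
y(r, Y) = -4*Y - Y*r/5 (y(r, Y) = -4*Y - r*Y/5 = -4*Y - Y*r/5)
j(U) = sqrt(-3 + 38*U) (j(U) = sqrt(U + (-3 + U + U*6**2)) = sqrt(U + (-3 + U + U*36)) = sqrt(U + (-3 + U + 36*U)) = sqrt(U + (-3 + 37*U)) = sqrt(-3 + 38*U))
1/(j(-89) + y(-244, -130)) = 1/(sqrt(-3 + 38*(-89)) + (1/5)*(-130)*(-20 - 1*(-244))) = 1/(sqrt(-3 - 3382) + (1/5)*(-130)*(-20 + 244)) = 1/(sqrt(-3385) + (1/5)*(-130)*224) = 1/(I*sqrt(3385) - 5824) = 1/(-5824 + I*sqrt(3385))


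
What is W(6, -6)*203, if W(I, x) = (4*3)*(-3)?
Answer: -7308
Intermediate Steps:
W(I, x) = -36 (W(I, x) = 12*(-3) = -36)
W(6, -6)*203 = -36*203 = -7308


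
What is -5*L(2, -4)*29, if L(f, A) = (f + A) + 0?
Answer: 290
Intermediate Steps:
L(f, A) = A + f (L(f, A) = (A + f) + 0 = A + f)
-5*L(2, -4)*29 = -5*(-4 + 2)*29 = -5*(-2)*29 = 10*29 = 290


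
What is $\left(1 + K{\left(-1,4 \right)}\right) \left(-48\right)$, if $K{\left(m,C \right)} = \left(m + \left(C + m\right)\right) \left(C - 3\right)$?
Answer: $-144$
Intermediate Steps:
$K{\left(m,C \right)} = \left(-3 + C\right) \left(C + 2 m\right)$ ($K{\left(m,C \right)} = \left(C + 2 m\right) \left(-3 + C\right) = \left(-3 + C\right) \left(C + 2 m\right)$)
$\left(1 + K{\left(-1,4 \right)}\right) \left(-48\right) = \left(1 + \left(4^{2} - -6 - 12 + 2 \cdot 4 \left(-1\right)\right)\right) \left(-48\right) = \left(1 + \left(16 + 6 - 12 - 8\right)\right) \left(-48\right) = \left(1 + 2\right) \left(-48\right) = 3 \left(-48\right) = -144$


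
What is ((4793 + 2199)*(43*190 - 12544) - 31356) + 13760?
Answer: -30600604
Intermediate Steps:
((4793 + 2199)*(43*190 - 12544) - 31356) + 13760 = (6992*(8170 - 12544) - 31356) + 13760 = (6992*(-4374) - 31356) + 13760 = (-30583008 - 31356) + 13760 = -30614364 + 13760 = -30600604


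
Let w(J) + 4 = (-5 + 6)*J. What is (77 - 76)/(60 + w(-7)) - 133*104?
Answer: -677767/49 ≈ -13832.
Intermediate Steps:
w(J) = -4 + J (w(J) = -4 + (-5 + 6)*J = -4 + 1*J = -4 + J)
(77 - 76)/(60 + w(-7)) - 133*104 = (77 - 76)/(60 + (-4 - 7)) - 133*104 = 1/(60 - 11) - 13832 = 1/49 - 13832 = -677767/49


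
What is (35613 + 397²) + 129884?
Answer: 323106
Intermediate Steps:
(35613 + 397²) + 129884 = (35613 + 157609) + 129884 = 193222 + 129884 = 323106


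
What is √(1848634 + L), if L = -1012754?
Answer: 2*√208970 ≈ 914.26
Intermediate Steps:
√(1848634 + L) = √(1848634 - 1012754) = √835880 = 2*√208970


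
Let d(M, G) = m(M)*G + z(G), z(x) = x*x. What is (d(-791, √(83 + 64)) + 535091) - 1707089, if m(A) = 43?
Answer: -1171851 + 301*√3 ≈ -1.1713e+6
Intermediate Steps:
z(x) = x²
d(M, G) = G² + 43*G (d(M, G) = 43*G + G² = G² + 43*G)
(d(-791, √(83 + 64)) + 535091) - 1707089 = (√(83 + 64)*(43 + √(83 + 64)) + 535091) - 1707089 = (√147*(43 + √147) + 535091) - 1707089 = ((7*√3)*(43 + 7*√3) + 535091) - 1707089 = (7*√3*(43 + 7*√3) + 535091) - 1707089 = (535091 + 7*√3*(43 + 7*√3)) - 1707089 = -1171998 + 7*√3*(43 + 7*√3)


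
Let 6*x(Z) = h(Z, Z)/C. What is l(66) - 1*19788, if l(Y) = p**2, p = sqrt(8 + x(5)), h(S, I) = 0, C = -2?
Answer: -19780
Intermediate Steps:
x(Z) = 0 (x(Z) = (0/(-2))/6 = (0*(-1/2))/6 = (1/6)*0 = 0)
p = 2*sqrt(2) (p = sqrt(8 + 0) = sqrt(8) = 2*sqrt(2) ≈ 2.8284)
l(Y) = 8 (l(Y) = (2*sqrt(2))**2 = 8)
l(66) - 1*19788 = 8 - 1*19788 = 8 - 19788 = -19780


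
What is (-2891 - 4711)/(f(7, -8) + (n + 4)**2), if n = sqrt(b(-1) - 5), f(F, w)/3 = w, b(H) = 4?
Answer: 68418/145 + 60816*I/145 ≈ 471.85 + 419.42*I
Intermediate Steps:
f(F, w) = 3*w
n = I (n = sqrt(4 - 5) = sqrt(-1) = I ≈ 1.0*I)
(-2891 - 4711)/(f(7, -8) + (n + 4)**2) = (-2891 - 4711)/(3*(-8) + (I + 4)**2) = -7602/(-24 + (4 + I)**2)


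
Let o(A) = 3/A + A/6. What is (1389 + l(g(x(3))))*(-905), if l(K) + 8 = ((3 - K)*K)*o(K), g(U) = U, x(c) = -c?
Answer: -1274240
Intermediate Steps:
o(A) = 3/A + A/6 (o(A) = 3/A + A*(⅙) = 3/A + A/6)
l(K) = -8 + K*(3 - K)*(3/K + K/6) (l(K) = -8 + ((3 - K)*K)*(3/K + K/6) = -8 + (K*(3 - K))*(3/K + K/6) = -8 + K*(3 - K)*(3/K + K/6))
(1389 + l(g(x(3))))*(-905) = (1389 + (1 + (-1*3)²/2 - (-1*3)*(18 + (-1*3)²)/6))*(-905) = (1389 + (1 + (½)*(-3)² - ⅙*(-3)*(18 + (-3)²)))*(-905) = (1389 + (1 + (½)*9 - ⅙*(-3)*(18 + 9)))*(-905) = (1389 + (1 + 9/2 - ⅙*(-3)*27))*(-905) = (1389 + (1 + 9/2 + 27/2))*(-905) = (1389 + 19)*(-905) = 1408*(-905) = -1274240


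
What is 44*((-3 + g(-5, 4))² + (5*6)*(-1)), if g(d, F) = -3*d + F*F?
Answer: 33176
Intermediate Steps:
g(d, F) = F² - 3*d (g(d, F) = -3*d + F² = F² - 3*d)
44*((-3 + g(-5, 4))² + (5*6)*(-1)) = 44*((-3 + (4² - 3*(-5)))² + (5*6)*(-1)) = 44*((-3 + (16 + 15))² + 30*(-1)) = 44*((-3 + 31)² - 30) = 44*(28² - 30) = 44*(784 - 30) = 44*754 = 33176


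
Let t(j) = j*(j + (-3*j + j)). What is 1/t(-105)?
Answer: -1/11025 ≈ -9.0703e-5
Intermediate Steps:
t(j) = -j² (t(j) = j*(j - 2*j) = j*(-j) = -j²)
1/t(-105) = 1/(-1*(-105)²) = 1/(-1*11025) = 1/(-11025) = -1/11025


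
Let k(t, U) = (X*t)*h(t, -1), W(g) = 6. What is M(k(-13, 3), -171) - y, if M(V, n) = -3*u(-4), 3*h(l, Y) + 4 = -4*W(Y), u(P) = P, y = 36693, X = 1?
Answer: -36681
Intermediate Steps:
h(l, Y) = -28/3 (h(l, Y) = -4/3 + (-4*6)/3 = -4/3 + (⅓)*(-24) = -4/3 - 8 = -28/3)
k(t, U) = -28*t/3 (k(t, U) = (1*t)*(-28/3) = t*(-28/3) = -28*t/3)
M(V, n) = 12 (M(V, n) = -3*(-4) = 12)
M(k(-13, 3), -171) - y = 12 - 1*36693 = 12 - 36693 = -36681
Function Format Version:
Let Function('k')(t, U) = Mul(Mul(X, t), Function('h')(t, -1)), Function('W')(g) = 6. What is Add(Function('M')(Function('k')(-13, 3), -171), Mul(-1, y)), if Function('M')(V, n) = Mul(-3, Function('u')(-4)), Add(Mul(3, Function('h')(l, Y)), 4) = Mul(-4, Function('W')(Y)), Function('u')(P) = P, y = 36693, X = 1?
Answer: -36681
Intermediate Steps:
Function('h')(l, Y) = Rational(-28, 3) (Function('h')(l, Y) = Add(Rational(-4, 3), Mul(Rational(1, 3), Mul(-4, 6))) = Add(Rational(-4, 3), Mul(Rational(1, 3), -24)) = Add(Rational(-4, 3), -8) = Rational(-28, 3))
Function('k')(t, U) = Mul(Rational(-28, 3), t) (Function('k')(t, U) = Mul(Mul(1, t), Rational(-28, 3)) = Mul(t, Rational(-28, 3)) = Mul(Rational(-28, 3), t))
Function('M')(V, n) = 12 (Function('M')(V, n) = Mul(-3, -4) = 12)
Add(Function('M')(Function('k')(-13, 3), -171), Mul(-1, y)) = Add(12, Mul(-1, 36693)) = Add(12, -36693) = -36681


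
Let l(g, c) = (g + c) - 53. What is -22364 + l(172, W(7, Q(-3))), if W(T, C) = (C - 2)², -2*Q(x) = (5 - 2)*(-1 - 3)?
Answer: -22229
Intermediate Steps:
Q(x) = 6 (Q(x) = -(5 - 2)*(-1 - 3)/2 = -3*(-4)/2 = -½*(-12) = 6)
W(T, C) = (-2 + C)²
l(g, c) = -53 + c + g (l(g, c) = (c + g) - 53 = -53 + c + g)
-22364 + l(172, W(7, Q(-3))) = -22364 + (-53 + (-2 + 6)² + 172) = -22364 + (-53 + 4² + 172) = -22364 + (-53 + 16 + 172) = -22364 + 135 = -22229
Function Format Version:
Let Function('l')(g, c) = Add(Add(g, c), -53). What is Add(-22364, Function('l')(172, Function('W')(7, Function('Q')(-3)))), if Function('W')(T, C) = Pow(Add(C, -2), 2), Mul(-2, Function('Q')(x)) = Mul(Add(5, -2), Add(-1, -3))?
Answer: -22229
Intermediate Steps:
Function('Q')(x) = 6 (Function('Q')(x) = Mul(Rational(-1, 2), Mul(Add(5, -2), Add(-1, -3))) = Mul(Rational(-1, 2), Mul(3, -4)) = Mul(Rational(-1, 2), -12) = 6)
Function('W')(T, C) = Pow(Add(-2, C), 2)
Function('l')(g, c) = Add(-53, c, g) (Function('l')(g, c) = Add(Add(c, g), -53) = Add(-53, c, g))
Add(-22364, Function('l')(172, Function('W')(7, Function('Q')(-3)))) = Add(-22364, Add(-53, Pow(Add(-2, 6), 2), 172)) = Add(-22364, Add(-53, Pow(4, 2), 172)) = Add(-22364, Add(-53, 16, 172)) = Add(-22364, 135) = -22229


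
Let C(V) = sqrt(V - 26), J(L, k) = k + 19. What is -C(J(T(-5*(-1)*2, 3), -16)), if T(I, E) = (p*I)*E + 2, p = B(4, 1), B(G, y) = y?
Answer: -I*sqrt(23) ≈ -4.7958*I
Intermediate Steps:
p = 1
T(I, E) = 2 + E*I (T(I, E) = (1*I)*E + 2 = I*E + 2 = E*I + 2 = 2 + E*I)
J(L, k) = 19 + k
C(V) = sqrt(-26 + V)
-C(J(T(-5*(-1)*2, 3), -16)) = -sqrt(-26 + (19 - 16)) = -sqrt(-26 + 3) = -sqrt(-23) = -I*sqrt(23)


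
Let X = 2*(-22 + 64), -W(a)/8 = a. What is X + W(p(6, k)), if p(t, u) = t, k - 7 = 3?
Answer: 36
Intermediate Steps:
k = 10 (k = 7 + 3 = 10)
W(a) = -8*a
X = 84 (X = 2*42 = 84)
X + W(p(6, k)) = 84 - 8*6 = 84 - 48 = 36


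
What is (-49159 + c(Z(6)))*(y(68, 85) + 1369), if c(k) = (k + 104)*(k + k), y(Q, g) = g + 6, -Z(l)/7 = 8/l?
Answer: -669169100/9 ≈ -7.4352e+7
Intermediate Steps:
Z(l) = -56/l
y(Q, g) = 6 + g
c(k) = 2*k*(104 + k) (c(k) = (104 + k)*(2*k) = 2*k*(104 + k))
(-49159 + c(Z(6)))*(y(68, 85) + 1369) = (-49159 + 2*(-56/6)*(104 - 56/6))*((6 + 85) + 1369) = (-49159 + 2*(-56*1/6)*(104 - 56*1/6))*(91 + 1369) = (-49159 + 2*(-28/3)*(104 - 28/3))*1460 = (-49159 + 2*(-28/3)*(284/3))*1460 = (-49159 - 15904/9)*1460 = -458335/9*1460 = -669169100/9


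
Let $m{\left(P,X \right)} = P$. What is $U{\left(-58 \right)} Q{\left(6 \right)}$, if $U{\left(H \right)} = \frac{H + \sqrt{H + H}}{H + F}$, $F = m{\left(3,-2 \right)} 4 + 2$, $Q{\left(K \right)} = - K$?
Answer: $- \frac{87}{11} + \frac{3 i \sqrt{29}}{11} \approx -7.9091 + 1.4687 i$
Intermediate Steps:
$F = 14$ ($F = 3 \cdot 4 + 2 = 12 + 2 = 14$)
$U{\left(H \right)} = \frac{H + \sqrt{2} \sqrt{H}}{14 + H}$ ($U{\left(H \right)} = \frac{H + \sqrt{H + H}}{H + 14} = \frac{H + \sqrt{2 H}}{14 + H} = \frac{H + \sqrt{2} \sqrt{H}}{14 + H}$)
$U{\left(-58 \right)} Q{\left(6 \right)} = \frac{-58 + \sqrt{2} \sqrt{-58}}{14 - 58} \left(\left(-1\right) 6\right) = \frac{-58 + \sqrt{2} i \sqrt{58}}{-44} \left(-6\right) = - \frac{-58 + 2 i \sqrt{29}}{44} \left(-6\right) = \left(\frac{29}{22} - \frac{i \sqrt{29}}{22}\right) \left(-6\right) = - \frac{87}{11} + \frac{3 i \sqrt{29}}{11}$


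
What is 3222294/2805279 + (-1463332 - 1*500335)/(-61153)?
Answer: 1901895581025/57183742229 ≈ 33.259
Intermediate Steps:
3222294/2805279 + (-1463332 - 1*500335)/(-61153) = 3222294*(1/2805279) + (-1463332 - 500335)*(-1/61153) = 1074098/935093 - 1963667*(-1/61153) = 1074098/935093 + 1963667/61153 = 1901895581025/57183742229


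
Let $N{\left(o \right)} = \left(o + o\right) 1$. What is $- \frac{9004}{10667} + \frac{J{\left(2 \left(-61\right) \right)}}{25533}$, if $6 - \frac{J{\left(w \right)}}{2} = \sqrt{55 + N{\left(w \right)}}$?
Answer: $- \frac{76590376}{90786837} - \frac{2 i \sqrt{21}}{8511} \approx -0.84363 - 0.0010769 i$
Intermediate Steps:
$N{\left(o \right)} = 2 o$ ($N{\left(o \right)} = 2 o 1 = 2 o$)
$J{\left(w \right)} = 12 - 2 \sqrt{55 + 2 w}$
$- \frac{9004}{10667} + \frac{J{\left(2 \left(-61\right) \right)}}{25533} = - \frac{9004}{10667} + \frac{12 - 2 \sqrt{55 + 2 \cdot 2 \left(-61\right)}}{25533} = \left(-9004\right) \frac{1}{10667} + \left(12 - 2 \sqrt{55 + 2 \left(-122\right)}\right) \frac{1}{25533} = - \frac{9004}{10667} + \left(12 - 2 \sqrt{55 - 244}\right) \frac{1}{25533} = - \frac{9004}{10667} + \left(12 - 2 \sqrt{-189}\right) \frac{1}{25533} = - \frac{9004}{10667} + \left(12 - 2 \cdot 3 i \sqrt{21}\right) \frac{1}{25533} = - \frac{9004}{10667} + \left(12 - 6 i \sqrt{21}\right) \frac{1}{25533} = - \frac{9004}{10667} + \left(\frac{4}{8511} - \frac{2 i \sqrt{21}}{8511}\right) = - \frac{76590376}{90786837} - \frac{2 i \sqrt{21}}{8511}$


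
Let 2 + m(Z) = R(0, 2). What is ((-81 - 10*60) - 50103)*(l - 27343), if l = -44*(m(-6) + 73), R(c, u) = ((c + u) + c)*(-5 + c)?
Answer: 1524891168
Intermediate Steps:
R(c, u) = (-5 + c)*(u + 2*c) (R(c, u) = (u + 2*c)*(-5 + c) = (-5 + c)*(u + 2*c))
m(Z) = -12 (m(Z) = -2 + (-10*0 - 5*2 + 2*0² + 0*2) = -2 + (0 - 10 + 2*0 + 0) = -2 + (0 - 10 + 0 + 0) = -2 - 10 = -12)
l = -2684 (l = -44*(-12 + 73) = -44*61 = -2684)
((-81 - 10*60) - 50103)*(l - 27343) = ((-81 - 10*60) - 50103)*(-2684 - 27343) = ((-81 - 600) - 50103)*(-30027) = (-681 - 50103)*(-30027) = -50784*(-30027) = 1524891168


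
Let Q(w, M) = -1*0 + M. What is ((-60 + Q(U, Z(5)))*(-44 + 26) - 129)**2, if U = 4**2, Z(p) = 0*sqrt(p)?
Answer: 904401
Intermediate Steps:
Z(p) = 0
U = 16
Q(w, M) = M (Q(w, M) = 0 + M = M)
((-60 + Q(U, Z(5)))*(-44 + 26) - 129)**2 = ((-60 + 0)*(-44 + 26) - 129)**2 = (-60*(-18) - 129)**2 = (1080 - 129)**2 = 951**2 = 904401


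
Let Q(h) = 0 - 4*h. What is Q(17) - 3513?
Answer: -3581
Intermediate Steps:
Q(h) = -4*h
Q(17) - 3513 = -4*17 - 3513 = -68 - 3513 = -3581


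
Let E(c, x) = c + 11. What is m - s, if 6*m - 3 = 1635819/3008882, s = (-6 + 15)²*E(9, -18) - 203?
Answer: -8523617433/6017764 ≈ -1416.4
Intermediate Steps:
E(c, x) = 11 + c
s = 1417 (s = (-6 + 15)²*(11 + 9) - 203 = 9²*20 - 203 = 81*20 - 203 = 1620 - 203 = 1417)
m = 3554155/6017764 (m = ½ + (1635819/3008882)/6 = ½ + (1635819*(1/3008882))/6 = ½ + (⅙)*(1635819/3008882) = ½ + 545273/6017764 = 3554155/6017764 ≈ 0.59061)
m - s = 3554155/6017764 - 1*1417 = 3554155/6017764 - 1417 = -8523617433/6017764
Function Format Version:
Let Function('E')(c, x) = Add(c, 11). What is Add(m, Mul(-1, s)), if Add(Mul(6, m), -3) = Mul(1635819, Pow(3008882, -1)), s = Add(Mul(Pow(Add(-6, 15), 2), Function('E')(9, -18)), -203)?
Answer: Rational(-8523617433, 6017764) ≈ -1416.4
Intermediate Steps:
Function('E')(c, x) = Add(11, c)
s = 1417 (s = Add(Mul(Pow(Add(-6, 15), 2), Add(11, 9)), -203) = Add(Mul(Pow(9, 2), 20), -203) = Add(Mul(81, 20), -203) = Add(1620, -203) = 1417)
m = Rational(3554155, 6017764) (m = Add(Rational(1, 2), Mul(Rational(1, 6), Mul(1635819, Pow(3008882, -1)))) = Add(Rational(1, 2), Mul(Rational(1, 6), Mul(1635819, Rational(1, 3008882)))) = Add(Rational(1, 2), Mul(Rational(1, 6), Rational(1635819, 3008882))) = Add(Rational(1, 2), Rational(545273, 6017764)) = Rational(3554155, 6017764) ≈ 0.59061)
Add(m, Mul(-1, s)) = Add(Rational(3554155, 6017764), Mul(-1, 1417)) = Add(Rational(3554155, 6017764), -1417) = Rational(-8523617433, 6017764)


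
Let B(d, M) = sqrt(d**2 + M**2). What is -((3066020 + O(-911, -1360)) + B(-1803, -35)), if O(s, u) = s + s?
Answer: -3064198 - sqrt(3252034) ≈ -3.0660e+6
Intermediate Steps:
O(s, u) = 2*s
B(d, M) = sqrt(M**2 + d**2)
-((3066020 + O(-911, -1360)) + B(-1803, -35)) = -((3066020 + 2*(-911)) + sqrt((-35)**2 + (-1803)**2)) = -((3066020 - 1822) + sqrt(1225 + 3250809)) = -(3064198 + sqrt(3252034)) = -3064198 - sqrt(3252034)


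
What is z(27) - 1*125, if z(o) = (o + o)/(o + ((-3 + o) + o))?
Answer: -1616/13 ≈ -124.31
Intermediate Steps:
z(o) = 2*o/(-3 + 3*o) (z(o) = (2*o)/(o + (-3 + 2*o)) = (2*o)/(-3 + 3*o) = 2*o/(-3 + 3*o))
z(27) - 1*125 = (2/3)*27/(-1 + 27) - 1*125 = (2/3)*27/26 - 125 = (2/3)*27*(1/26) - 125 = 9/13 - 125 = -1616/13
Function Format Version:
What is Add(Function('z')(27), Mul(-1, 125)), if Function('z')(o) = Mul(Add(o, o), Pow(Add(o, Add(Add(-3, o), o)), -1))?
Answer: Rational(-1616, 13) ≈ -124.31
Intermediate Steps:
Function('z')(o) = Mul(2, o, Pow(Add(-3, Mul(3, o)), -1)) (Function('z')(o) = Mul(Mul(2, o), Pow(Add(o, Add(-3, Mul(2, o))), -1)) = Mul(Mul(2, o), Pow(Add(-3, Mul(3, o)), -1)) = Mul(2, o, Pow(Add(-3, Mul(3, o)), -1)))
Add(Function('z')(27), Mul(-1, 125)) = Add(Mul(Rational(2, 3), 27, Pow(Add(-1, 27), -1)), Mul(-1, 125)) = Add(Mul(Rational(2, 3), 27, Pow(26, -1)), -125) = Add(Mul(Rational(2, 3), 27, Rational(1, 26)), -125) = Add(Rational(9, 13), -125) = Rational(-1616, 13)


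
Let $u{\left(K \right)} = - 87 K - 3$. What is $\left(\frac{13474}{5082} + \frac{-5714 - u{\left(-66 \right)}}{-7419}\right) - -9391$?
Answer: $\frac{59038400455}{6283893} \approx 9395.2$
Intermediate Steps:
$u{\left(K \right)} = -3 - 87 K$
$\left(\frac{13474}{5082} + \frac{-5714 - u{\left(-66 \right)}}{-7419}\right) - -9391 = \left(\frac{13474}{5082} + \frac{-5714 - \left(-3 - -5742\right)}{-7419}\right) - -9391 = \left(13474 \cdot \frac{1}{5082} + \left(-5714 - \left(-3 + 5742\right)\right) \left(- \frac{1}{7419}\right)\right) + 9391 = \left(\frac{6737}{2541} + \left(-5714 - 5739\right) \left(- \frac{1}{7419}\right)\right) + 9391 = \left(\frac{6737}{2541} - - \frac{11453}{7419}\right) + 9391 = \left(\frac{6737}{2541} + \frac{11453}{7419}\right) + 9391 = \frac{26361292}{6283893} + 9391 = \frac{59038400455}{6283893}$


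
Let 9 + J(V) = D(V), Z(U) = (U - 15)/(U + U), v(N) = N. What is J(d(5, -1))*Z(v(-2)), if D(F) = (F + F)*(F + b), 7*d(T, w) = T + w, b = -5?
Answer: -11713/196 ≈ -59.760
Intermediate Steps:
d(T, w) = T/7 + w/7 (d(T, w) = (T + w)/7 = T/7 + w/7)
Z(U) = (-15 + U)/(2*U) (Z(U) = (-15 + U)/((2*U)) = (-15 + U)*(1/(2*U)) = (-15 + U)/(2*U))
D(F) = 2*F*(-5 + F) (D(F) = (F + F)*(F - 5) = (2*F)*(-5 + F) = 2*F*(-5 + F))
J(V) = -9 + 2*V*(-5 + V)
J(d(5, -1))*Z(v(-2)) = (-9 + 2*((1/7)*5 + (1/7)*(-1))*(-5 + ((1/7)*5 + (1/7)*(-1))))*((1/2)*(-15 - 2)/(-2)) = (-9 + 2*(5/7 - 1/7)*(-5 + (5/7 - 1/7)))*((1/2)*(-1/2)*(-17)) = (-9 + 2*(4/7)*(-5 + 4/7))*(17/4) = (-9 + 2*(4/7)*(-31/7))*(17/4) = (-9 - 248/49)*(17/4) = -689/49*17/4 = -11713/196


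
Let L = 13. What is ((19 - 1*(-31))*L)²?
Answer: 422500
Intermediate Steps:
((19 - 1*(-31))*L)² = ((19 - 1*(-31))*13)² = ((19 + 31)*13)² = (50*13)² = 650² = 422500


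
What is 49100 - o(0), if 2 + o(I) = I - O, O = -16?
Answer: 49086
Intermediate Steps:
o(I) = 14 + I (o(I) = -2 + (I - 1*(-16)) = -2 + (I + 16) = -2 + (16 + I) = 14 + I)
49100 - o(0) = 49100 - (14 + 0) = 49100 - 1*14 = 49100 - 14 = 49086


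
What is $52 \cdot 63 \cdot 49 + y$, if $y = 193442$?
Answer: $353966$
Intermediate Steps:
$52 \cdot 63 \cdot 49 + y = 52 \cdot 63 \cdot 49 + 193442 = 3276 \cdot 49 + 193442 = 160524 + 193442 = 353966$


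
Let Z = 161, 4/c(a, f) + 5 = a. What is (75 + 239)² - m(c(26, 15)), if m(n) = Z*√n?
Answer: 98596 - 46*√21/3 ≈ 98526.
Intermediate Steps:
c(a, f) = 4/(-5 + a)
m(n) = 161*√n
(75 + 239)² - m(c(26, 15)) = (75 + 239)² - 161*√(4/(-5 + 26)) = 314² - 161*√(4/21) = 98596 - 161*√(4*(1/21)) = 98596 - 161*√(4/21) = 98596 - 161*2*√21/21 = 98596 - 46*√21/3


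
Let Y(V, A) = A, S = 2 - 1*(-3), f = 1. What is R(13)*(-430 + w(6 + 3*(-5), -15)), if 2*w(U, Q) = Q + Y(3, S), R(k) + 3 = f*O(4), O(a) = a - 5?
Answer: 1740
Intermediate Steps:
O(a) = -5 + a
R(k) = -4 (R(k) = -3 + 1*(-5 + 4) = -3 + 1*(-1) = -3 - 1 = -4)
S = 5 (S = 2 + 3 = 5)
w(U, Q) = 5/2 + Q/2 (w(U, Q) = (Q + 5)/2 = (5 + Q)/2 = 5/2 + Q/2)
R(13)*(-430 + w(6 + 3*(-5), -15)) = -4*(-430 + (5/2 + (½)*(-15))) = -4*(-430 + (5/2 - 15/2)) = -4*(-430 - 5) = -4*(-435) = 1740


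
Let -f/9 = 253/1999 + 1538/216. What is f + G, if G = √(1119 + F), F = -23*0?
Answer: -1564555/23988 + √1119 ≈ -31.771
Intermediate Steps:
F = 0
f = -1564555/23988 (f = -9*(253/1999 + 1538/216) = -9*(253*(1/1999) + 1538*(1/216)) = -9*(253/1999 + 769/108) = -9*1564555/215892 = -1564555/23988 ≈ -65.222)
G = √1119 (G = √(1119 + 0) = √1119 ≈ 33.451)
f + G = -1564555/23988 + √1119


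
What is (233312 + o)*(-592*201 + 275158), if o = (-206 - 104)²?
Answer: 51442954392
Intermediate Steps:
o = 96100 (o = (-310)² = 96100)
(233312 + o)*(-592*201 + 275158) = (233312 + 96100)*(-592*201 + 275158) = 329412*(-118992 + 275158) = 329412*156166 = 51442954392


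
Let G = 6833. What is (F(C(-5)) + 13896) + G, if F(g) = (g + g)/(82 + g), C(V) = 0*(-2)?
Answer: 20729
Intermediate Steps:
C(V) = 0
F(g) = 2*g/(82 + g) (F(g) = (2*g)/(82 + g) = 2*g/(82 + g))
(F(C(-5)) + 13896) + G = (2*0/(82 + 0) + 13896) + 6833 = (2*0/82 + 13896) + 6833 = (2*0*(1/82) + 13896) + 6833 = (0 + 13896) + 6833 = 13896 + 6833 = 20729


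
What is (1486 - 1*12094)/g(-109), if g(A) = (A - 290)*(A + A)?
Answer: -1768/14497 ≈ -0.12196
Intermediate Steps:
g(A) = 2*A*(-290 + A) (g(A) = (-290 + A)*(2*A) = 2*A*(-290 + A))
(1486 - 1*12094)/g(-109) = (1486 - 1*12094)/((2*(-109)*(-290 - 109))) = (1486 - 12094)/((2*(-109)*(-399))) = -10608/86982 = -10608*1/86982 = -1768/14497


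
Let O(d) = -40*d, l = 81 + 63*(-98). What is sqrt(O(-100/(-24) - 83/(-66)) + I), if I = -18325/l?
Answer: I*sqrt(106792847095)/22341 ≈ 14.627*I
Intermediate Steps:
l = -6093 (l = 81 - 6174 = -6093)
I = 18325/6093 (I = -18325/(-6093) = -18325*(-1/6093) = 18325/6093 ≈ 3.0075)
sqrt(O(-100/(-24) - 83/(-66)) + I) = sqrt(-40*(-100/(-24) - 83/(-66)) + 18325/6093) = sqrt(-40*(-100*(-1/24) - 83*(-1/66)) + 18325/6093) = sqrt(-40*(25/6 + 83/66) + 18325/6093) = sqrt(-40*179/33 + 18325/6093) = sqrt(-7160/33 + 18325/6093) = sqrt(-14340385/67023) = I*sqrt(106792847095)/22341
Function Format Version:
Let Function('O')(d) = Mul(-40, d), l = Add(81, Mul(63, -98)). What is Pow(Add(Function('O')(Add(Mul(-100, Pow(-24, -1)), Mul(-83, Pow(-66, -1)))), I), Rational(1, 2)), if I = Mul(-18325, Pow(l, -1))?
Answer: Mul(Rational(1, 22341), I, Pow(106792847095, Rational(1, 2))) ≈ Mul(14.627, I)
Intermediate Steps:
l = -6093 (l = Add(81, -6174) = -6093)
I = Rational(18325, 6093) (I = Mul(-18325, Pow(-6093, -1)) = Mul(-18325, Rational(-1, 6093)) = Rational(18325, 6093) ≈ 3.0075)
Pow(Add(Function('O')(Add(Mul(-100, Pow(-24, -1)), Mul(-83, Pow(-66, -1)))), I), Rational(1, 2)) = Pow(Add(Mul(-40, Add(Mul(-100, Pow(-24, -1)), Mul(-83, Pow(-66, -1)))), Rational(18325, 6093)), Rational(1, 2)) = Pow(Add(Mul(-40, Add(Mul(-100, Rational(-1, 24)), Mul(-83, Rational(-1, 66)))), Rational(18325, 6093)), Rational(1, 2)) = Pow(Add(Mul(-40, Add(Rational(25, 6), Rational(83, 66))), Rational(18325, 6093)), Rational(1, 2)) = Pow(Add(Mul(-40, Rational(179, 33)), Rational(18325, 6093)), Rational(1, 2)) = Pow(Add(Rational(-7160, 33), Rational(18325, 6093)), Rational(1, 2)) = Pow(Rational(-14340385, 67023), Rational(1, 2)) = Mul(Rational(1, 22341), I, Pow(106792847095, Rational(1, 2)))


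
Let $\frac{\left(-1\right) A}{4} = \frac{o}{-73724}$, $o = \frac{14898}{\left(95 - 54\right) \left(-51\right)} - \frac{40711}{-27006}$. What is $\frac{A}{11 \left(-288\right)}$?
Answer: $\frac{105736229}{1099074453656256} \approx 9.6205 \cdot 10^{-8}$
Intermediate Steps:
$o = - \frac{105736229}{18823182}$ ($o = \frac{14898}{41 \left(-51\right)} - - \frac{40711}{27006} = \frac{14898}{-2091} + \frac{40711}{27006} = 14898 \left(- \frac{1}{2091}\right) + \frac{40711}{27006} = - \frac{4966}{697} + \frac{40711}{27006} = - \frac{105736229}{18823182} \approx -5.6173$)
$A = - \frac{105736229}{346930067442}$ ($A = - 4 \left(- \frac{105736229}{18823182 \left(-73724\right)}\right) = - 4 \left(\left(- \frac{105736229}{18823182}\right) \left(- \frac{1}{73724}\right)\right) = \left(-4\right) \frac{105736229}{1387720269768} = - \frac{105736229}{346930067442} \approx -0.00030478$)
$\frac{A}{11 \left(-288\right)} = - \frac{105736229}{346930067442 \cdot 11 \left(-288\right)} = - \frac{105736229}{346930067442 \left(-3168\right)} = \left(- \frac{105736229}{346930067442}\right) \left(- \frac{1}{3168}\right) = \frac{105736229}{1099074453656256}$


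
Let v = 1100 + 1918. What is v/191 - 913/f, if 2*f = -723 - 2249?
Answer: 4659131/283826 ≈ 16.415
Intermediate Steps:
v = 3018
f = -1486 (f = (-723 - 2249)/2 = (½)*(-2972) = -1486)
v/191 - 913/f = 3018/191 - 913/(-1486) = 3018*(1/191) - 913*(-1/1486) = 3018/191 + 913/1486 = 4659131/283826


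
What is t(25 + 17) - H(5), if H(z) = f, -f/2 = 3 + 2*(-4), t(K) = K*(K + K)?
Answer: 3518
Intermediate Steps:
t(K) = 2*K**2 (t(K) = K*(2*K) = 2*K**2)
f = 10 (f = -2*(3 + 2*(-4)) = -2*(3 - 8) = -2*(-5) = 10)
H(z) = 10
t(25 + 17) - H(5) = 2*(25 + 17)**2 - 1*10 = 2*42**2 - 10 = 2*1764 - 10 = 3528 - 10 = 3518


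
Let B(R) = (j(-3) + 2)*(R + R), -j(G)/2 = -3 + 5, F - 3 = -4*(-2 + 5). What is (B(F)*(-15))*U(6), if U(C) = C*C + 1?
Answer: -19980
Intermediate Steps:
U(C) = 1 + C**2 (U(C) = C**2 + 1 = 1 + C**2)
F = -9 (F = 3 - 4*(-2 + 5) = 3 - 4*3 = 3 - 12 = -9)
j(G) = -4 (j(G) = -2*(-3 + 5) = -2*2 = -4)
B(R) = -4*R (B(R) = (-4 + 2)*(R + R) = -4*R)
(B(F)*(-15))*U(6) = (-4*(-9)*(-15))*(1 + 6**2) = (36*(-15))*(1 + 36) = -540*37 = -19980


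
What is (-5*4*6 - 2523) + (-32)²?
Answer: -1619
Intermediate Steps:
(-5*4*6 - 2523) + (-32)² = (-20*6 - 2523) + 1024 = (-120 - 2523) + 1024 = -2643 + 1024 = -1619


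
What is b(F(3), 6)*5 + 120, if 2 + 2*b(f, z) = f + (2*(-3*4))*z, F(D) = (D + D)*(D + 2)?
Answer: -170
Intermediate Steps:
F(D) = 2*D*(2 + D) (F(D) = (2*D)*(2 + D) = 2*D*(2 + D))
b(f, z) = -1 + f/2 - 12*z (b(f, z) = -1 + (f + (2*(-3*4))*z)/2 = -1 + (f + (2*(-12))*z)/2 = -1 + (f - 24*z)/2 = -1 + (f/2 - 12*z) = -1 + f/2 - 12*z)
b(F(3), 6)*5 + 120 = (-1 + (2*3*(2 + 3))/2 - 12*6)*5 + 120 = (-1 + (2*3*5)/2 - 72)*5 + 120 = (-1 + (½)*30 - 72)*5 + 120 = (-1 + 15 - 72)*5 + 120 = -58*5 + 120 = -290 + 120 = -170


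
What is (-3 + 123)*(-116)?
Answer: -13920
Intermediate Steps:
(-3 + 123)*(-116) = 120*(-116) = -13920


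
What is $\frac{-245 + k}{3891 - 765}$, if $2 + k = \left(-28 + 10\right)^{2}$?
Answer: $\frac{77}{3126} \approx 0.024632$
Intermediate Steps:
$k = 322$ ($k = -2 + \left(-28 + 10\right)^{2} = -2 + \left(-18\right)^{2} = -2 + 324 = 322$)
$\frac{-245 + k}{3891 - 765} = \frac{-245 + 322}{3891 - 765} = \frac{77}{3126}$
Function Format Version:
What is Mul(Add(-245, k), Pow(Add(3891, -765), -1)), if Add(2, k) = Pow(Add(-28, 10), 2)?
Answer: Rational(77, 3126) ≈ 0.024632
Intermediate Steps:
k = 322 (k = Add(-2, Pow(Add(-28, 10), 2)) = Add(-2, Pow(-18, 2)) = Add(-2, 324) = 322)
Mul(Add(-245, k), Pow(Add(3891, -765), -1)) = Mul(Add(-245, 322), Pow(Add(3891, -765), -1)) = Mul(77, Pow(3126, -1)) = Mul(77, Rational(1, 3126)) = Rational(77, 3126)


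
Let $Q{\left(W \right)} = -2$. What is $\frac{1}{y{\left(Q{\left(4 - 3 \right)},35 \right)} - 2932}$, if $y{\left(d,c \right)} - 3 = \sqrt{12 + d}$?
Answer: $- \frac{2929}{8579031} - \frac{\sqrt{10}}{8579031} \approx -0.00034178$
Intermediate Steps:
$y{\left(d,c \right)} = 3 + \sqrt{12 + d}$
$\frac{1}{y{\left(Q{\left(4 - 3 \right)},35 \right)} - 2932} = \frac{1}{\left(3 + \sqrt{12 - 2}\right) - 2932} = \frac{1}{\left(3 + \sqrt{10}\right) - 2932} = \frac{1}{-2929 + \sqrt{10}}$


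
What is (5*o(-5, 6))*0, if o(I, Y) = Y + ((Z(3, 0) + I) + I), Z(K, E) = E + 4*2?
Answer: 0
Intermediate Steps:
Z(K, E) = 8 + E (Z(K, E) = E + 8 = 8 + E)
o(I, Y) = 8 + Y + 2*I (o(I, Y) = Y + (((8 + 0) + I) + I) = Y + ((8 + I) + I) = Y + (8 + 2*I) = 8 + Y + 2*I)
(5*o(-5, 6))*0 = (5*(8 + 6 + 2*(-5)))*0 = (5*(8 + 6 - 10))*0 = (5*4)*0 = 20*0 = 0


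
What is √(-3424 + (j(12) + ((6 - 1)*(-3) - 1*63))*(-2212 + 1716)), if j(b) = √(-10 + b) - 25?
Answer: 4*√(2979 - 31*√2) ≈ 216.71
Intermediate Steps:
j(b) = -25 + √(-10 + b)
√(-3424 + (j(12) + ((6 - 1)*(-3) - 1*63))*(-2212 + 1716)) = √(-3424 + ((-25 + √(-10 + 12)) + ((6 - 1)*(-3) - 1*63))*(-2212 + 1716)) = √(-3424 + ((-25 + √2) + (5*(-3) - 63))*(-496)) = √(-3424 + ((-25 + √2) + (-15 - 63))*(-496)) = √(-3424 + ((-25 + √2) - 78)*(-496)) = √(-3424 + (-103 + √2)*(-496)) = √(-3424 + (51088 - 496*√2)) = √(47664 - 496*√2)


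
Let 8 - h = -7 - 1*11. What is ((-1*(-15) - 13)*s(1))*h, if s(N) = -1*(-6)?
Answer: 312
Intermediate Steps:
s(N) = 6
h = 26 (h = 8 - (-7 - 1*11) = 8 - (-7 - 11) = 8 - 1*(-18) = 8 + 18 = 26)
((-1*(-15) - 13)*s(1))*h = ((-1*(-15) - 13)*6)*26 = ((15 - 13)*6)*26 = (2*6)*26 = 12*26 = 312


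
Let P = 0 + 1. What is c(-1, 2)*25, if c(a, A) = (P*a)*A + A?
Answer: 0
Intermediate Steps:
P = 1
c(a, A) = A + A*a (c(a, A) = (1*a)*A + A = a*A + A = A*a + A = A + A*a)
c(-1, 2)*25 = (2*(1 - 1))*25 = (2*0)*25 = 0*25 = 0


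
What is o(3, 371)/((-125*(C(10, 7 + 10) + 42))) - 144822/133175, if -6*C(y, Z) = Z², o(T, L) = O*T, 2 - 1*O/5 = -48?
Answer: -564114/4927475 ≈ -0.11448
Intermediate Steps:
O = 250 (O = 10 - 5*(-48) = 10 + 240 = 250)
o(T, L) = 250*T
C(y, Z) = -Z²/6
o(3, 371)/((-125*(C(10, 7 + 10) + 42))) - 144822/133175 = (250*3)/((-125*(-(7 + 10)²/6 + 42))) - 144822/133175 = 750/((-125*(-⅙*17² + 42))) - 144822*1/133175 = 750/((-125*(-⅙*289 + 42))) - 144822/133175 = 750/((-125*(-289/6 + 42))) - 144822/133175 = 750/((-125*(-37/6))) - 144822/133175 = 750/(4625/6) - 144822/133175 = 750*(6/4625) - 144822/133175 = 36/37 - 144822/133175 = -564114/4927475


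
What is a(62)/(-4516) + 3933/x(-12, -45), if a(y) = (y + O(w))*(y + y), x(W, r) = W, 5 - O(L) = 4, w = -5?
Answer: -1487931/4516 ≈ -329.48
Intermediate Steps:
O(L) = 1 (O(L) = 5 - 1*4 = 5 - 4 = 1)
a(y) = 2*y*(1 + y) (a(y) = (y + 1)*(y + y) = (1 + y)*(2*y) = 2*y*(1 + y))
a(62)/(-4516) + 3933/x(-12, -45) = (2*62*(1 + 62))/(-4516) + 3933/(-12) = (2*62*63)*(-1/4516) + 3933*(-1/12) = 7812*(-1/4516) - 1311/4 = -1953/1129 - 1311/4 = -1487931/4516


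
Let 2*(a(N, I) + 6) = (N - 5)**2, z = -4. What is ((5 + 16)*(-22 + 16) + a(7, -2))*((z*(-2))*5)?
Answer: -5200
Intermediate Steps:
a(N, I) = -6 + (-5 + N)**2/2 (a(N, I) = -6 + (N - 5)**2/2 = -6 + (-5 + N)**2/2)
((5 + 16)*(-22 + 16) + a(7, -2))*((z*(-2))*5) = ((5 + 16)*(-22 + 16) + (-6 + (-5 + 7)**2/2))*(-4*(-2)*5) = (21*(-6) + (-6 + (1/2)*2**2))*(8*5) = (-126 + (-6 + (1/2)*4))*40 = (-126 + (-6 + 2))*40 = (-126 - 4)*40 = -130*40 = -5200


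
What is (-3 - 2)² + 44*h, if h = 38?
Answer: 1697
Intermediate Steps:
(-3 - 2)² + 44*h = (-3 - 2)² + 44*38 = (-5)² + 1672 = 25 + 1672 = 1697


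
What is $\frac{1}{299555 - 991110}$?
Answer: $- \frac{1}{691555} \approx -1.446 \cdot 10^{-6}$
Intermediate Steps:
$\frac{1}{299555 - 991110} = \frac{1}{-691555} = - \frac{1}{691555}$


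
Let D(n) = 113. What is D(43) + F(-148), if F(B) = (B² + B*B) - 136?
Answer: 43785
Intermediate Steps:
F(B) = -136 + 2*B² (F(B) = (B² + B²) - 136 = 2*B² - 136 = -136 + 2*B²)
D(43) + F(-148) = 113 + (-136 + 2*(-148)²) = 113 + (-136 + 2*21904) = 113 + (-136 + 43808) = 113 + 43672 = 43785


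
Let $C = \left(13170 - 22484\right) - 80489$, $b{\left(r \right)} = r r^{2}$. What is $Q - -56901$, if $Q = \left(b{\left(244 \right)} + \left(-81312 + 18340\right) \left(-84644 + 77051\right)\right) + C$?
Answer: $492640278$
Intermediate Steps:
$b{\left(r \right)} = r^{3}$
$C = -89803$ ($C = \left(13170 - 22484\right) - 80489 = -9314 - 80489 = -89803$)
$Q = 492583377$ ($Q = \left(244^{3} + \left(-81312 + 18340\right) \left(-84644 + 77051\right)\right) - 89803 = \left(14526784 - -478146396\right) - 89803 = \left(14526784 + 478146396\right) - 89803 = 492673180 - 89803 = 492583377$)
$Q - -56901 = 492583377 - -56901 = 492583377 + 56901 = 492640278$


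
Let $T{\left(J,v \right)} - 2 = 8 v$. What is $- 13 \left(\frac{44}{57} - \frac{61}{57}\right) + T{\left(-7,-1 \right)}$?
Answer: $- \frac{121}{57} \approx -2.1228$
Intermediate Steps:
$T{\left(J,v \right)} = 2 + 8 v$
$- 13 \left(\frac{44}{57} - \frac{61}{57}\right) + T{\left(-7,-1 \right)} = - 13 \left(\frac{44}{57} - \frac{61}{57}\right) + \left(2 + 8 \left(-1\right)\right) = - 13 \left(44 \cdot \frac{1}{57} - \frac{61}{57}\right) + \left(2 - 8\right) = - 13 \left(\frac{44}{57} - \frac{61}{57}\right) - 6 = \left(-13\right) \left(- \frac{17}{57}\right) - 6 = \frac{221}{57} - 6 = - \frac{121}{57}$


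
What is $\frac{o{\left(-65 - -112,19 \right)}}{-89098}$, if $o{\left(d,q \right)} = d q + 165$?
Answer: $- \frac{529}{44549} \approx -0.011875$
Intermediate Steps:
$o{\left(d,q \right)} = 165 + d q$
$\frac{o{\left(-65 - -112,19 \right)}}{-89098} = \frac{165 + \left(-65 - -112\right) 19}{-89098} = \left(165 + \left(-65 + 112\right) 19\right) \left(- \frac{1}{89098}\right) = \left(165 + 47 \cdot 19\right) \left(- \frac{1}{89098}\right) = \left(165 + 893\right) \left(- \frac{1}{89098}\right) = 1058 \left(- \frac{1}{89098}\right) = - \frac{529}{44549}$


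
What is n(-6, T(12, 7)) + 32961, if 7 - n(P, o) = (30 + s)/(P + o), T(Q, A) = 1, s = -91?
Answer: 164779/5 ≈ 32956.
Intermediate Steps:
n(P, o) = 7 + 61/(P + o) (n(P, o) = 7 - (30 - 91)/(P + o) = 7 - (-61)/(P + o) = 7 + 61/(P + o))
n(-6, T(12, 7)) + 32961 = (61 + 7*(-6) + 7*1)/(-6 + 1) + 32961 = (61 - 42 + 7)/(-5) + 32961 = -⅕*26 + 32961 = -26/5 + 32961 = 164779/5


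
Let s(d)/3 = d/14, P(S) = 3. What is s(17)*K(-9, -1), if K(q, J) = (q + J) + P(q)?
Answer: -51/2 ≈ -25.500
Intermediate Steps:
s(d) = 3*d/14 (s(d) = 3*(d/14) = 3*d/14)
K(q, J) = 3 + J + q (K(q, J) = (q + J) + 3 = (J + q) + 3 = 3 + J + q)
s(17)*K(-9, -1) = ((3/14)*17)*(3 - 1 - 9) = (51/14)*(-7) = -51/2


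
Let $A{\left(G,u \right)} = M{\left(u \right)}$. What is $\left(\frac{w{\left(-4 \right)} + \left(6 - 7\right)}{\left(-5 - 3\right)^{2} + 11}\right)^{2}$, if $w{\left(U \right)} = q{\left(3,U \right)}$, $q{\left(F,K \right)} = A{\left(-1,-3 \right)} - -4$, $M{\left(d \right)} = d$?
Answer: $0$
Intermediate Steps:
$A{\left(G,u \right)} = u$
$q{\left(F,K \right)} = 1$ ($q{\left(F,K \right)} = -3 - -4 = -3 + 4 = 1$)
$w{\left(U \right)} = 1$
$\left(\frac{w{\left(-4 \right)} + \left(6 - 7\right)}{\left(-5 - 3\right)^{2} + 11}\right)^{2} = \left(\frac{1 + \left(6 - 7\right)}{\left(-5 - 3\right)^{2} + 11}\right)^{2} = \left(\frac{1 + \left(6 - 7\right)}{\left(-8\right)^{2} + 11}\right)^{2} = \left(\frac{1 - 1}{64 + 11}\right)^{2} = \left(\frac{0}{75}\right)^{2} = \left(0 \cdot \frac{1}{75}\right)^{2} = 0^{2} = 0$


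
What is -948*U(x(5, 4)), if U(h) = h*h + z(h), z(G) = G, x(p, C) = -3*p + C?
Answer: -104280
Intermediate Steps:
x(p, C) = C - 3*p
U(h) = h + h**2 (U(h) = h*h + h = h**2 + h = h + h**2)
-948*U(x(5, 4)) = -948*(4 - 3*5)*(1 + (4 - 3*5)) = -948*(4 - 15)*(1 + (4 - 15)) = -(-10428)*(1 - 11) = -(-10428)*(-10) = -948*110 = -104280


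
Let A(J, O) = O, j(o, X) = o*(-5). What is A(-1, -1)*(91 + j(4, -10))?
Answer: -71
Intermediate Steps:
j(o, X) = -5*o
A(-1, -1)*(91 + j(4, -10)) = -(91 - 5*4) = -(91 - 20) = -1*71 = -71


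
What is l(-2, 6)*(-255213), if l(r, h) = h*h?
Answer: -9187668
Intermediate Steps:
l(r, h) = h²
l(-2, 6)*(-255213) = 6²*(-255213) = 36*(-255213) = -9187668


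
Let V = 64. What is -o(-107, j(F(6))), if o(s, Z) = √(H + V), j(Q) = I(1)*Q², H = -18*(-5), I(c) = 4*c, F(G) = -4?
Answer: -√154 ≈ -12.410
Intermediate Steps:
H = 90
j(Q) = 4*Q² (j(Q) = (4*1)*Q² = 4*Q²)
o(s, Z) = √154 (o(s, Z) = √(90 + 64) = √154)
-o(-107, j(F(6))) = -√154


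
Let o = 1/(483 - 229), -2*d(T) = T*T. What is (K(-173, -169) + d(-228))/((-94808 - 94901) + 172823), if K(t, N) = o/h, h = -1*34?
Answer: 224466913/145827496 ≈ 1.5393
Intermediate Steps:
h = -34
d(T) = -T²/2 (d(T) = -T*T/2 = -T²/2)
o = 1/254 ≈ 0.0039370
K(t, N) = -1/8636 (K(t, N) = (1/254)/(-34) = (1/254)*(-1/34) = -1/8636)
(K(-173, -169) + d(-228))/((-94808 - 94901) + 172823) = (-1/8636 - ½*(-228)²)/((-94808 - 94901) + 172823) = (-1/8636 - ½*51984)/(-189709 + 172823) = (-1/8636 - 25992)/(-16886) = -224466913/8636*(-1/16886) = 224466913/145827496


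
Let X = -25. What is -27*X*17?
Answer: 11475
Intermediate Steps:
-27*X*17 = -27*(-25)*17 = 675*17 = 11475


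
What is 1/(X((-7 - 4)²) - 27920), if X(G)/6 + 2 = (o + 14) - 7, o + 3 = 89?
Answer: -1/27374 ≈ -3.6531e-5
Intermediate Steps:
o = 86 (o = -3 + 89 = 86)
X(G) = 546 (X(G) = -12 + 6*((86 + 14) - 7) = -12 + 6*(100 - 7) = -12 + 6*93 = -12 + 558 = 546)
1/(X((-7 - 4)²) - 27920) = 1/(546 - 27920) = 1/(-27374) = -1/27374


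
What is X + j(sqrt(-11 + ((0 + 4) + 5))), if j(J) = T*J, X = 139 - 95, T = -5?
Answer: 44 - 5*I*sqrt(2) ≈ 44.0 - 7.0711*I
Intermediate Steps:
X = 44
j(J) = -5*J
X + j(sqrt(-11 + ((0 + 4) + 5))) = 44 - 5*sqrt(-11 + ((0 + 4) + 5)) = 44 - 5*sqrt(-11 + (4 + 5)) = 44 - 5*sqrt(-11 + 9) = 44 - 5*I*sqrt(2)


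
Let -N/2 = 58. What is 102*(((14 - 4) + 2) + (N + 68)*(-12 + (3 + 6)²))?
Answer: -336600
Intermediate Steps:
N = -116 (N = -2*58 = -116)
102*(((14 - 4) + 2) + (N + 68)*(-12 + (3 + 6)²)) = 102*(((14 - 4) + 2) + (-116 + 68)*(-12 + (3 + 6)²)) = 102*((10 + 2) - 48*(-12 + 9²)) = 102*(12 - 48*(-12 + 81)) = 102*(12 - 48*69) = 102*(12 - 3312) = 102*(-3300) = -336600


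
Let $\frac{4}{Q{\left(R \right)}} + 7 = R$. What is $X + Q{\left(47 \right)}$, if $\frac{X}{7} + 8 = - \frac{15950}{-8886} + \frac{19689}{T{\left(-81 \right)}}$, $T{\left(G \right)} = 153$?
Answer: $\frac{215884877}{251770} \approx 857.47$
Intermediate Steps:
$Q{\left(R \right)} = \frac{4}{-7 + R}$
$X = \frac{21585970}{25177}$ ($X = -56 + 7 \left(- \frac{15950}{-8886} + \frac{19689}{153}\right) = -56 + 7 \left(\left(-15950\right) \left(- \frac{1}{8886}\right) + 19689 \cdot \frac{1}{153}\right) = -56 + 7 \left(\frac{7975}{4443} + \frac{6563}{51}\right) = -56 + 7 \cdot \frac{3285126}{25177} = -56 + \frac{22995882}{25177} = \frac{21585970}{25177} \approx 857.37$)
$X + Q{\left(47 \right)} = \frac{21585970}{25177} + \frac{4}{-7 + 47} = \frac{21585970}{25177} + \frac{4}{40} = \frac{21585970}{25177} + 4 \cdot \frac{1}{40} = \frac{21585970}{25177} + \frac{1}{10} = \frac{215884877}{251770}$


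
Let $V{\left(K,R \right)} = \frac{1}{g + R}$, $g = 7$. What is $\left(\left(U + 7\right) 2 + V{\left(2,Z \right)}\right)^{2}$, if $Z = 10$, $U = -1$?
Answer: $\frac{42025}{289} \approx 145.42$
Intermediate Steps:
$V{\left(K,R \right)} = \frac{1}{7 + R}$
$\left(\left(U + 7\right) 2 + V{\left(2,Z \right)}\right)^{2} = \left(\left(-1 + 7\right) 2 + \frac{1}{7 + 10}\right)^{2} = \left(6 \cdot 2 + \frac{1}{17}\right)^{2} = \left(12 + \frac{1}{17}\right)^{2} = \left(\frac{205}{17}\right)^{2} = \frac{42025}{289}$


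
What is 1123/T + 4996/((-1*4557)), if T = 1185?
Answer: -267583/1800015 ≈ -0.14866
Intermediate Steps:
1123/T + 4996/((-1*4557)) = 1123/1185 + 4996/((-1*4557)) = 1123*(1/1185) + 4996/(-4557) = 1123/1185 + 4996*(-1/4557) = 1123/1185 - 4996/4557 = -267583/1800015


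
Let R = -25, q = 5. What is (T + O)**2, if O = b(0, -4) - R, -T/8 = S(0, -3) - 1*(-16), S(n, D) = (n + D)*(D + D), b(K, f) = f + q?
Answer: 60516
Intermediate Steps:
b(K, f) = 5 + f (b(K, f) = f + 5 = 5 + f)
S(n, D) = 2*D*(D + n) (S(n, D) = (D + n)*(2*D) = 2*D*(D + n))
T = -272 (T = -8*(2*(-3)*(-3 + 0) - 1*(-16)) = -8*(2*(-3)*(-3) + 16) = -8*(18 + 16) = -8*34 = -272)
O = 26 (O = (5 - 4) - 1*(-25) = 1 + 25 = 26)
(T + O)**2 = (-272 + 26)**2 = (-246)**2 = 60516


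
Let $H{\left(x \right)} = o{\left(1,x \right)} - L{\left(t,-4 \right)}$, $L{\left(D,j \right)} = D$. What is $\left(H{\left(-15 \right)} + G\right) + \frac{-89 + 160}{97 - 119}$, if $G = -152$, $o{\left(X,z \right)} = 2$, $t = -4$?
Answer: $- \frac{3283}{22} \approx -149.23$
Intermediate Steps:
$H{\left(x \right)} = 6$ ($H{\left(x \right)} = 2 - -4 = 2 + 4 = 6$)
$\left(H{\left(-15 \right)} + G\right) + \frac{-89 + 160}{97 - 119} = \left(6 - 152\right) + \frac{-89 + 160}{97 - 119} = -146 + \frac{71}{-22} = -146 + 71 \left(- \frac{1}{22}\right) = -146 - \frac{71}{22} = - \frac{3283}{22}$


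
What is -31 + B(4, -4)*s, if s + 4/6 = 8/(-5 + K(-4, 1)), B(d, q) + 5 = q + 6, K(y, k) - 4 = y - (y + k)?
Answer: -17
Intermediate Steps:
K(y, k) = 4 - k (K(y, k) = 4 + (y - (y + k)) = 4 + (y - (k + y)) = 4 + (y + (-k - y)) = 4 - k)
B(d, q) = 1 + q (B(d, q) = -5 + (q + 6) = -5 + (6 + q) = 1 + q)
s = -14/3 (s = -⅔ + 8/(-5 + (4 - 1*1)) = -⅔ + 8/(-5 + (4 - 1)) = -⅔ + 8/(-5 + 3) = -⅔ + 8/(-2) = -⅔ + 8*(-½) = -⅔ - 4 = -14/3 ≈ -4.6667)
-31 + B(4, -4)*s = -31 + (1 - 4)*(-14/3) = -31 - 3*(-14/3) = -31 + 14 = -17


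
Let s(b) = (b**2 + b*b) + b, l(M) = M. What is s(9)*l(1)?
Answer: 171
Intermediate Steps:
s(b) = b + 2*b**2 (s(b) = (b**2 + b**2) + b = 2*b**2 + b = b + 2*b**2)
s(9)*l(1) = (9*(1 + 2*9))*1 = (9*(1 + 18))*1 = (9*19)*1 = 171*1 = 171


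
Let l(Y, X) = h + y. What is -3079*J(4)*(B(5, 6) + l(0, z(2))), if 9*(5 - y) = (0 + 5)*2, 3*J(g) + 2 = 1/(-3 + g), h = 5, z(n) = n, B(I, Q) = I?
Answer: 384875/27 ≈ 14255.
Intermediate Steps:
J(g) = -2/3 + 1/(3*(-3 + g))
y = 35/9 (y = 5 - (0 + 5)*2/9 = 5 - 5*2/9 = 5 - 1/9*10 = 5 - 10/9 = 35/9 ≈ 3.8889)
l(Y, X) = 80/9 (l(Y, X) = 5 + 35/9 = 80/9)
-3079*J(4)*(B(5, 6) + l(0, z(2))) = -3079*(7 - 2*4)/(3*(-3 + 4))*(5 + 80/9) = -3079*(1/3)*(7 - 8)/1*125/9 = -3079*(1/3)*1*(-1)*125/9 = -(-3079)*125/(3*9) = -3079*(-125/27) = 384875/27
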